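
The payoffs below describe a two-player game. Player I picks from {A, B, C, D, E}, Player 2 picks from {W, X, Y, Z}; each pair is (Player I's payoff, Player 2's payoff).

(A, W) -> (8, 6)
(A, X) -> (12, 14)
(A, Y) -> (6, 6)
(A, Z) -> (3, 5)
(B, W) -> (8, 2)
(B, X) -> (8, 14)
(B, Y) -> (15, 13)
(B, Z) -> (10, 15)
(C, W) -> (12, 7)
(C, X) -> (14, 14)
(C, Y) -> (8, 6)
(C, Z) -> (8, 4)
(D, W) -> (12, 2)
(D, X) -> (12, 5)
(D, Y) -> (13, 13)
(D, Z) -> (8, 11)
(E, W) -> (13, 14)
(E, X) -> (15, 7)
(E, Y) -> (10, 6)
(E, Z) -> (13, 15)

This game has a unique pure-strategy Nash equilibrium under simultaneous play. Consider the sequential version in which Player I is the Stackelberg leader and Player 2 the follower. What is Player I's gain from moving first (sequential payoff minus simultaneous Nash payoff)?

Work backward from Player 2's decision.
- A: Player 2 compares 6, 14, 6, 5 and picks X; Player I would get 12.
- B: Player 2 compares 2, 14, 13, 15 and picks Z; Player I would get 10.
- C: Player 2 compares 7, 14, 6, 4 and picks X; Player I would get 14.
- D: Player 2 compares 2, 5, 13, 11 and picks Y; Player I would get 13.
- E: Player 2 compares 14, 7, 6, 15 and picks Z; Player I would get 13.
Among 12, 10, 14, 13, 13, the best is 14 at C. Subgame-perfect outcome: (C, X) with payoffs (14, 14).
Under simultaneous play:
Player I's best replies: W→E; X→E; Y→B; Z→E.
Player 2's best replies: A→X; B→Z; C→X; D→Y; E→Z.
The unique mutual best reply is (E, Z), giving (13, 15).
Player I's commitment gain: 14 − 13 = 1.

1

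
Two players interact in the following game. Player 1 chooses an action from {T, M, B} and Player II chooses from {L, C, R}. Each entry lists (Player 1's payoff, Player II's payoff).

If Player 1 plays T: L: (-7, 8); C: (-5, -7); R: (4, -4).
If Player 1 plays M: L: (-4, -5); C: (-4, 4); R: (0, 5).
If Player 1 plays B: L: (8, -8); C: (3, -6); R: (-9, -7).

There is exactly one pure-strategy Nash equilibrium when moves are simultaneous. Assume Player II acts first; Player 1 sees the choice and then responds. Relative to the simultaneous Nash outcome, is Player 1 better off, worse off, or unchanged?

better off

Backward induction with Player II moving first.
- L: Player 1 compares -7, -4, 8 and picks B; Player II would get -8.
- C: Player 1 compares -5, -4, 3 and picks B; Player II would get -6.
- R: Player 1 compares 4, 0, -9 and picks T; Player II would get -4.
Among -8, -6, -4, the best is -4 at R. Subgame-perfect outcome: (T, R) with payoffs (4, -4).
Now find the simultaneous Nash equilibrium.
Player 1's best replies: L→B; C→B; R→T.
Player II's best replies: T→L; M→R; B→C.
Only (B, C) has each player best-responding; Nash payoffs (3, -6).
Player 1 earns 4 sequentially versus 3 at the Nash outcome: better off.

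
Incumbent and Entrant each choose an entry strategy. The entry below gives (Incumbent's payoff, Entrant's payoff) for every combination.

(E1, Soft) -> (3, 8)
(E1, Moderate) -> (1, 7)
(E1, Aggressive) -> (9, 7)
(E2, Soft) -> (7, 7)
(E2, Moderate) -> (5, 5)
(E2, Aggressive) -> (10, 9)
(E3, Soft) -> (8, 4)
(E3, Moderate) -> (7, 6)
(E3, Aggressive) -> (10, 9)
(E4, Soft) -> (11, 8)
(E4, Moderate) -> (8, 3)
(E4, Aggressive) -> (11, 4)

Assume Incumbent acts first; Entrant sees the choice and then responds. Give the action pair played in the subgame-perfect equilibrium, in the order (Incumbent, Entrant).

(E4, Soft)

Work backward from Entrant's decision.
- E1 → Entrant plays Soft (best of 8, 7, 7); Incumbent gets 3.
- E2 → Entrant plays Aggressive (best of 7, 5, 9); Incumbent gets 10.
- E3 → Entrant plays Aggressive (best of 4, 6, 9); Incumbent gets 10.
- E4 → Entrant plays Soft (best of 8, 3, 4); Incumbent gets 11.
Incumbent's induced payoffs are 3, 10, 10, 11, so Incumbent commits to E4. Subgame-perfect outcome: (E4, Soft) with payoffs (11, 8).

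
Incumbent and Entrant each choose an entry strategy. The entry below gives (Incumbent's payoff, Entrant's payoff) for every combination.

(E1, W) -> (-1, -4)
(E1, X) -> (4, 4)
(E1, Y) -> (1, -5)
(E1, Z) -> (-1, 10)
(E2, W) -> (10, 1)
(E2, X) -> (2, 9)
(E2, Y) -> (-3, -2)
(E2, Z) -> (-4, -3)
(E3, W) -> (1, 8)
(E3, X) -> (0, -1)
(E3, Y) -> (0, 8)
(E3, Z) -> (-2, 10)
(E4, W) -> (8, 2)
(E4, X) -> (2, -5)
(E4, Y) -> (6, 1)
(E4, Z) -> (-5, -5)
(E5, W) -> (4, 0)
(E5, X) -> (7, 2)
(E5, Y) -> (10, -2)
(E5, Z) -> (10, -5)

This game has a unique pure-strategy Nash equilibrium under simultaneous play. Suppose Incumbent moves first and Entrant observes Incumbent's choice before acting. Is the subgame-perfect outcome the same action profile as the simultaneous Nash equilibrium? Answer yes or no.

Solve by backward induction (Incumbent leads).
- E1: Entrant compares -4, 4, -5, 10 and picks Z; Incumbent would get -1.
- E2: Entrant compares 1, 9, -2, -3 and picks X; Incumbent would get 2.
- E3: Entrant compares 8, -1, 8, 10 and picks Z; Incumbent would get -2.
- E4: Entrant compares 2, -5, 1, -5 and picks W; Incumbent would get 8.
- E5: Entrant compares 0, 2, -2, -5 and picks X; Incumbent would get 7.
Among -1, 2, -2, 8, 7, the best is 8 at E4. Subgame-perfect outcome: (E4, W) with payoffs (8, 2).
Under simultaneous play:
Incumbent's best replies: W→E2; X→E5; Y→E5; Z→E5.
Entrant's best replies: E1→Z; E2→X; E3→Z; E4→W; E5→X.
Only (E5, X) has each player best-responding; Nash payoffs (7, 2).
Sequential outcome (E4, W) differs from the Nash profile (E5, X).

no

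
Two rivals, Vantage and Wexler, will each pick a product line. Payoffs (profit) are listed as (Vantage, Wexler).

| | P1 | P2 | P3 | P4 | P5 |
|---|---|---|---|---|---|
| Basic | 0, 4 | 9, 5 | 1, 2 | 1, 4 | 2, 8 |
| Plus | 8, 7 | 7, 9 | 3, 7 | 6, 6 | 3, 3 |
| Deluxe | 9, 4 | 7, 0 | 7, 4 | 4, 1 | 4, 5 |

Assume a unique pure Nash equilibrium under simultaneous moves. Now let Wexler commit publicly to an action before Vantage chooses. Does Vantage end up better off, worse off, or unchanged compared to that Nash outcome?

Solve by backward induction (Wexler leads).
- P1: BR = Deluxe, leader payoff 4.
- P2: BR = Basic, leader payoff 5.
- P3: BR = Deluxe, leader payoff 4.
- P4: BR = Plus, leader payoff 6.
- P5: BR = Deluxe, leader payoff 5.
Maximizing over 4, 5, 4, 6, 5, Wexler chooses P4. Subgame-perfect outcome: (Plus, P4) with payoffs (6, 6).
Under simultaneous play:
Vantage's best replies: P1→Deluxe; P2→Basic; P3→Deluxe; P4→Plus; P5→Deluxe.
Wexler's best replies: Basic→P5; Plus→P2; Deluxe→P5.
Only (Deluxe, P5) has each player best-responding; Nash payoffs (4, 5).
Vantage earns 6 sequentially versus 4 at the Nash outcome: better off.

better off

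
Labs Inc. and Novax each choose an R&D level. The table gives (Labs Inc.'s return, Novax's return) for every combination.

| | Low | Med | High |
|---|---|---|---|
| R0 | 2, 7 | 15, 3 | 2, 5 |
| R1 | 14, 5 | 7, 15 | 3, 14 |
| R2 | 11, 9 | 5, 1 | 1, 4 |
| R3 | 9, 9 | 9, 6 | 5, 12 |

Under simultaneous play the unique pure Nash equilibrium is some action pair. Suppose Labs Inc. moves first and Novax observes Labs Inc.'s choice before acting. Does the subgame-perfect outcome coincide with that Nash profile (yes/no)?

no

Work backward from Novax's decision.
- R0: BR = Low, leader payoff 2.
- R1: BR = Med, leader payoff 7.
- R2: BR = Low, leader payoff 11.
- R3: BR = High, leader payoff 5.
Among 2, 7, 11, 5, the best is 11 at R2. Subgame-perfect outcome: (R2, Low) with payoffs (11, 9).
Now find the simultaneous Nash equilibrium.
Labs Inc.'s best replies: Low→R1; Med→R0; High→R3.
Novax's best replies: R0→Low; R1→Med; R2→Low; R3→High.
Only (R3, High) has each player best-responding; Nash payoffs (5, 12).
Sequential outcome (R2, Low) differs from the Nash profile (R3, High).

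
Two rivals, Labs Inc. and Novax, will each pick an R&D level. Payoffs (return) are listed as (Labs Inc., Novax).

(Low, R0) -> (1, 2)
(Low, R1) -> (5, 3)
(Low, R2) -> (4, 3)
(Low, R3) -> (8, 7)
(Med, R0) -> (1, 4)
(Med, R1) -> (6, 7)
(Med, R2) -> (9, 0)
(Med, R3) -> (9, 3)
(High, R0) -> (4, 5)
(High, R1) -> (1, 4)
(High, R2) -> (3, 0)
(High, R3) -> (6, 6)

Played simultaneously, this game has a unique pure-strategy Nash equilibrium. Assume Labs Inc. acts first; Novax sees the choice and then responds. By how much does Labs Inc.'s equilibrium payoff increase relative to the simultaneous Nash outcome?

2

Work backward from Novax's decision.
- Low: Novax compares 2, 3, 3, 7 and picks R3; Labs Inc. would get 8.
- Med: Novax compares 4, 7, 0, 3 and picks R1; Labs Inc. would get 6.
- High: Novax compares 5, 4, 0, 6 and picks R3; Labs Inc. would get 6.
Labs Inc.'s induced payoffs are 8, 6, 6, so Labs Inc. commits to Low. Subgame-perfect outcome: (Low, R3) with payoffs (8, 7).
For the simultaneous game, intersect best replies.
Labs Inc.'s best replies: R0→High; R1→Med; R2→Med; R3→Med.
Novax's best replies: Low→R3; Med→R1; High→R3.
Only (Med, R1) has each player best-responding; Nash payoffs (6, 7).
Labs Inc.'s commitment gain: 8 − 6 = 2.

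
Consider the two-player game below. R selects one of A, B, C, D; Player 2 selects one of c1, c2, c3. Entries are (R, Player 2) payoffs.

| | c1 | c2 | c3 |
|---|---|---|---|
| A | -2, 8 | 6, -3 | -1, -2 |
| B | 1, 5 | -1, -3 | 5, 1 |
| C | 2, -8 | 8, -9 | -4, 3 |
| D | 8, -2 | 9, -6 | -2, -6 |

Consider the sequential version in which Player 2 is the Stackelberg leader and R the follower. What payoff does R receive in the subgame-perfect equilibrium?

Work backward from R's decision.
- c1: BR = D, leader payoff -2.
- c2: BR = D, leader payoff -6.
- c3: BR = B, leader payoff 1.
Maximizing over -2, -6, 1, Player 2 chooses c3. Subgame-perfect outcome: (B, c3) with payoffs (5, 1).

5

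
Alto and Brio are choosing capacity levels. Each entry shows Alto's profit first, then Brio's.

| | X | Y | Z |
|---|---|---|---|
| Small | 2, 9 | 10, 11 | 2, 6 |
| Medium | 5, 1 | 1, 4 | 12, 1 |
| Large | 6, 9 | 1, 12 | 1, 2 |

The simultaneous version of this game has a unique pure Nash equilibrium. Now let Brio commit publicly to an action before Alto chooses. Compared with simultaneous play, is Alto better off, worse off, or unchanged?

Alto best-responds to each possible Brio move:
- X → Alto plays Large (best of 2, 5, 6); Brio gets 9.
- Y → Alto plays Small (best of 10, 1, 1); Brio gets 11.
- Z → Alto plays Medium (best of 2, 12, 1); Brio gets 1.
Brio's induced payoffs are 9, 11, 1, so Brio commits to Y. Subgame-perfect outcome: (Small, Y) with payoffs (10, 11).
Now find the simultaneous Nash equilibrium.
Alto's best replies: X→Large; Y→Small; Z→Medium.
Brio's best replies: Small→Y; Medium→Y; Large→Y.
The unique mutual best reply is (Small, Y), giving (10, 11).
Alto earns 10 sequentially versus 10 at the Nash outcome: unchanged.

unchanged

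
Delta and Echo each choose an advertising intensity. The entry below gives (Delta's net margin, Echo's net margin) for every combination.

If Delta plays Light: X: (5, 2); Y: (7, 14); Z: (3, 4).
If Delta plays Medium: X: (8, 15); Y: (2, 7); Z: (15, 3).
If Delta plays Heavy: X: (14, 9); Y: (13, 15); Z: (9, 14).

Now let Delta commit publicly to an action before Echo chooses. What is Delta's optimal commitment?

Work backward from Echo's decision.
- Light: BR = Y, leader payoff 7.
- Medium: BR = X, leader payoff 8.
- Heavy: BR = Y, leader payoff 13.
Maximizing over 7, 8, 13, Delta chooses Heavy. Subgame-perfect outcome: (Heavy, Y) with payoffs (13, 15).

Heavy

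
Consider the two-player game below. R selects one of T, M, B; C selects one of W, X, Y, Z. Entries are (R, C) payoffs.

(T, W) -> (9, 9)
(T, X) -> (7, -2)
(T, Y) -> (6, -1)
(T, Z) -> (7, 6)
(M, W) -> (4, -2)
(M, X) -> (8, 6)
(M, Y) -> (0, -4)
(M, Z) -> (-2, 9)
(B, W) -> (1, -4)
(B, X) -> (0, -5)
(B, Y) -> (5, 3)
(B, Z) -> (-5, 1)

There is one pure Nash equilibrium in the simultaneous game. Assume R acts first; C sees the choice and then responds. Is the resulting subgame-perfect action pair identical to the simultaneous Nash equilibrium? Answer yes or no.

yes

C best-responds to each possible R move:
- T: BR = W, leader payoff 9.
- M: BR = Z, leader payoff -2.
- B: BR = Y, leader payoff 5.
R's induced payoffs are 9, -2, 5, so R commits to T. Subgame-perfect outcome: (T, W) with payoffs (9, 9).
For the simultaneous game, intersect best replies.
R's best replies: W→T; X→M; Y→T; Z→T.
C's best replies: T→W; M→Z; B→Y.
The unique mutual best reply is (T, W), giving (9, 9).
Sequential outcome (T, W) coincides with the Nash profile (T, W).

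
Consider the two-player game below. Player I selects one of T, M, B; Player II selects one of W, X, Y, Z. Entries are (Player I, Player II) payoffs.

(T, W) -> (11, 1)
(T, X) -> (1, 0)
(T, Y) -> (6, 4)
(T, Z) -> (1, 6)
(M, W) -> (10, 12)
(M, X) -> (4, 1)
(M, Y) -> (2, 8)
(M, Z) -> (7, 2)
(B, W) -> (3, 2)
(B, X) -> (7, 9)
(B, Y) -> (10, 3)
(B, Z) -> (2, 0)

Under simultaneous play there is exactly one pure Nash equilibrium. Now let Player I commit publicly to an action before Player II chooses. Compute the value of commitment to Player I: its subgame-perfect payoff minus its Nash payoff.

Work backward from Player II's decision.
- T → Player II plays Z (best of 1, 0, 4, 6); Player I gets 1.
- M → Player II plays W (best of 12, 1, 8, 2); Player I gets 10.
- B → Player II plays X (best of 2, 9, 3, 0); Player I gets 7.
Among 1, 10, 7, the best is 10 at M. Subgame-perfect outcome: (M, W) with payoffs (10, 12).
For the simultaneous game, intersect best replies.
Player I's best replies: W→T; X→B; Y→B; Z→M.
Player II's best replies: T→Z; M→W; B→X.
The unique mutual best reply is (B, X), giving (7, 9).
Player I's commitment gain: 10 − 7 = 3.

3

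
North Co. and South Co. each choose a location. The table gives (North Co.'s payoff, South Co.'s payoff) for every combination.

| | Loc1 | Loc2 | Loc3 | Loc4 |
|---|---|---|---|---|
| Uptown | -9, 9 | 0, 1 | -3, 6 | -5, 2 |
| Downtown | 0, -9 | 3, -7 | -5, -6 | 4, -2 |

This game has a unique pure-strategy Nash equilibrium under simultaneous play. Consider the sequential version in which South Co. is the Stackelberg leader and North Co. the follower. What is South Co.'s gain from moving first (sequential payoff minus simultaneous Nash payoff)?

8

Solve by backward induction (South Co. leads).
- Loc1: North Co. compares -9, 0 and picks Downtown; South Co. would get -9.
- Loc2: North Co. compares 0, 3 and picks Downtown; South Co. would get -7.
- Loc3: North Co. compares -3, -5 and picks Uptown; South Co. would get 6.
- Loc4: North Co. compares -5, 4 and picks Downtown; South Co. would get -2.
Among -9, -7, 6, -2, the best is 6 at Loc3. Subgame-perfect outcome: (Uptown, Loc3) with payoffs (-3, 6).
Under simultaneous play:
North Co.'s best replies: Loc1→Downtown; Loc2→Downtown; Loc3→Uptown; Loc4→Downtown.
South Co.'s best replies: Uptown→Loc1; Downtown→Loc4.
Only (Downtown, Loc4) has each player best-responding; Nash payoffs (4, -2).
South Co.'s commitment gain: 6 − -2 = 8.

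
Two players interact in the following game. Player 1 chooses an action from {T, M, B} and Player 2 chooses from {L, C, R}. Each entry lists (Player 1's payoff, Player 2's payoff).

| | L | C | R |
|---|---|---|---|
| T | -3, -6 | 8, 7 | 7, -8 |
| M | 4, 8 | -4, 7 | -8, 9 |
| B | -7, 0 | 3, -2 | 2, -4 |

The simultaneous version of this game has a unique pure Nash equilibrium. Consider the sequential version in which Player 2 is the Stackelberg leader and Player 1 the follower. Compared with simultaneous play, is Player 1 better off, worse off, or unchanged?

worse off

Backward induction with Player 2 moving first.
- L: Player 1 compares -3, 4, -7 and picks M; Player 2 would get 8.
- C: Player 1 compares 8, -4, 3 and picks T; Player 2 would get 7.
- R: Player 1 compares 7, -8, 2 and picks T; Player 2 would get -8.
Among 8, 7, -8, the best is 8 at L. Subgame-perfect outcome: (M, L) with payoffs (4, 8).
For the simultaneous game, intersect best replies.
Player 1's best replies: L→M; C→T; R→T.
Player 2's best replies: T→C; M→R; B→L.
Only (T, C) has each player best-responding; Nash payoffs (8, 7).
Player 1 earns 4 sequentially versus 8 at the Nash outcome: worse off.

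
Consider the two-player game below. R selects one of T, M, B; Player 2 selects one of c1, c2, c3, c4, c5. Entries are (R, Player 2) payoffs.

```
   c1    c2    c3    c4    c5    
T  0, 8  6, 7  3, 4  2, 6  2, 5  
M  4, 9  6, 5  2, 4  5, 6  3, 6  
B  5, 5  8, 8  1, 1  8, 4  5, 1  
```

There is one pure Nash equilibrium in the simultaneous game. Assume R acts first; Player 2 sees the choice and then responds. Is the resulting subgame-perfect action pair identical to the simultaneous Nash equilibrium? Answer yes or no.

Solve by backward induction (R leads).
- T: Player 2 compares 8, 7, 4, 6, 5 and picks c1; R would get 0.
- M: Player 2 compares 9, 5, 4, 6, 6 and picks c1; R would get 4.
- B: Player 2 compares 5, 8, 1, 4, 1 and picks c2; R would get 8.
Maximizing over 0, 4, 8, R chooses B. Subgame-perfect outcome: (B, c2) with payoffs (8, 8).
For the simultaneous game, intersect best replies.
R's best replies: c1→B; c2→B; c3→T; c4→B; c5→B.
Player 2's best replies: T→c1; M→c1; B→c2.
Only (B, c2) has each player best-responding; Nash payoffs (8, 8).
Sequential outcome (B, c2) coincides with the Nash profile (B, c2).

yes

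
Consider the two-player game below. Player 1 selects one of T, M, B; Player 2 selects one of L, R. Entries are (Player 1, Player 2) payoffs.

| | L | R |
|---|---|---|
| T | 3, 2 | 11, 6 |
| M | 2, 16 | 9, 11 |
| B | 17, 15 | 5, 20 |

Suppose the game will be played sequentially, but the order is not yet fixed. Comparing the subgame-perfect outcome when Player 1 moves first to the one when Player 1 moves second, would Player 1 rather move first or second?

second

If Player 1 leads: Player 2's best replies are T→R, M→L, B→R; Player 1's induced payoffs 11, 2, 5; outcome (T, R), payoffs (11, 6).
If Player 2 leads: Player 1's best replies are L→B, R→T; Player 2's induced payoffs 15, 6; outcome (B, L), payoffs (17, 15).
Player 1 gets 11 moving first and 17 moving second, so Player 1 prefers to move second.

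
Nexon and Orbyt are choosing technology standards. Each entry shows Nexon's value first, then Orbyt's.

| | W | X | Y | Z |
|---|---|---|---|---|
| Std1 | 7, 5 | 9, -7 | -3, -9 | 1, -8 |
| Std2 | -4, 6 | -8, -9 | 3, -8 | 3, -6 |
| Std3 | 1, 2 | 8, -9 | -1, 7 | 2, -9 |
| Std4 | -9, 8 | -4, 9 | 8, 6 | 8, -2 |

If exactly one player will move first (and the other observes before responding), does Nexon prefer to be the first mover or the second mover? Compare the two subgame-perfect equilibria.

If Nexon leads: Orbyt's best replies are Std1→W, Std2→W, Std3→Y, Std4→X; Nexon's induced payoffs 7, -4, -1, -4; outcome (Std1, W), payoffs (7, 5).
If Orbyt leads: Nexon's best replies are W→Std1, X→Std1, Y→Std4, Z→Std4; Orbyt's induced payoffs 5, -7, 6, -2; outcome (Std4, Y), payoffs (8, 6).
Nexon gets 7 moving first and 8 moving second, so Nexon prefers to move second.

second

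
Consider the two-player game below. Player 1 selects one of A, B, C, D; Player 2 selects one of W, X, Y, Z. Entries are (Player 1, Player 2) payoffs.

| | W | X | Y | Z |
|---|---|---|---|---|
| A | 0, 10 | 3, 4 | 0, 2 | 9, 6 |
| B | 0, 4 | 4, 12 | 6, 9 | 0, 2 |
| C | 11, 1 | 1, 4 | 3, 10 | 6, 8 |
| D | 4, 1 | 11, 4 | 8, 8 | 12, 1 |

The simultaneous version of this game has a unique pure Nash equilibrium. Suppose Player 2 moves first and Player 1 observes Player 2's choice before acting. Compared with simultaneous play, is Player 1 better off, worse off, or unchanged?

Work backward from Player 1's decision.
- W: BR = C, leader payoff 1.
- X: BR = D, leader payoff 4.
- Y: BR = D, leader payoff 8.
- Z: BR = D, leader payoff 1.
Player 2's induced payoffs are 1, 4, 8, 1, so Player 2 commits to Y. Subgame-perfect outcome: (D, Y) with payoffs (8, 8).
Under simultaneous play:
Player 1's best replies: W→C; X→D; Y→D; Z→D.
Player 2's best replies: A→W; B→X; C→Y; D→Y.
Only (D, Y) has each player best-responding; Nash payoffs (8, 8).
Player 1 earns 8 sequentially versus 8 at the Nash outcome: unchanged.

unchanged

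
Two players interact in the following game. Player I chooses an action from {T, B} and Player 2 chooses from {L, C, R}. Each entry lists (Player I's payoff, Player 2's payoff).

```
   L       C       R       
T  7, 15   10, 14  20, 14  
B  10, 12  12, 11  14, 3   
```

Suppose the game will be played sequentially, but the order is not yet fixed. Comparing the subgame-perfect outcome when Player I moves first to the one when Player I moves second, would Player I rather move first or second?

If Player I leads: Player 2's best replies are T→L, B→L; Player I's induced payoffs 7, 10; outcome (B, L), payoffs (10, 12).
If Player 2 leads: Player I's best replies are L→B, C→B, R→T; Player 2's induced payoffs 12, 11, 14; outcome (T, R), payoffs (20, 14).
Player I gets 10 moving first and 20 moving second, so Player I prefers to move second.

second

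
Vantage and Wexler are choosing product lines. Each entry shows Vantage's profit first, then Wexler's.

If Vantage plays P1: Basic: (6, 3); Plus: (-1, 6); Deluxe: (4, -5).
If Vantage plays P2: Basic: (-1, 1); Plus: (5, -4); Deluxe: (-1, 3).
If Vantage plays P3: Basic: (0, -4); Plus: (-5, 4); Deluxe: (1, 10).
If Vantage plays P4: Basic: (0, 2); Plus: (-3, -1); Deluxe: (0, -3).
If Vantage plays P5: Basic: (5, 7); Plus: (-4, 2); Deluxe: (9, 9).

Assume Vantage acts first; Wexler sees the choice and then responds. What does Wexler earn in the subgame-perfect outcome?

9

Work backward from Wexler's decision.
- P1: Wexler compares 3, 6, -5 and picks Plus; Vantage would get -1.
- P2: Wexler compares 1, -4, 3 and picks Deluxe; Vantage would get -1.
- P3: Wexler compares -4, 4, 10 and picks Deluxe; Vantage would get 1.
- P4: Wexler compares 2, -1, -3 and picks Basic; Vantage would get 0.
- P5: Wexler compares 7, 2, 9 and picks Deluxe; Vantage would get 9.
Maximizing over -1, -1, 1, 0, 9, Vantage chooses P5. Subgame-perfect outcome: (P5, Deluxe) with payoffs (9, 9).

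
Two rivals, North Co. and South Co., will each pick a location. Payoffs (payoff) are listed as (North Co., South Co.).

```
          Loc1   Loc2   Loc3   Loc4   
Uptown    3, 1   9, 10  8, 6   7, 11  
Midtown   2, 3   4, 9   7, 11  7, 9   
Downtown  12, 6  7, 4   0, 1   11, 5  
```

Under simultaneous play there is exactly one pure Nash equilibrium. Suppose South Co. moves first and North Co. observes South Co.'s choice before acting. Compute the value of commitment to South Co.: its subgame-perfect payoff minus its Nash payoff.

4

North Co. best-responds to each possible South Co. move:
- Loc1 → North Co. plays Downtown (best of 3, 2, 12); South Co. gets 6.
- Loc2 → North Co. plays Uptown (best of 9, 4, 7); South Co. gets 10.
- Loc3 → North Co. plays Uptown (best of 8, 7, 0); South Co. gets 6.
- Loc4 → North Co. plays Downtown (best of 7, 7, 11); South Co. gets 5.
Among 6, 10, 6, 5, the best is 10 at Loc2. Subgame-perfect outcome: (Uptown, Loc2) with payoffs (9, 10).
Under simultaneous play:
North Co.'s best replies: Loc1→Downtown; Loc2→Uptown; Loc3→Uptown; Loc4→Downtown.
South Co.'s best replies: Uptown→Loc4; Midtown→Loc3; Downtown→Loc1.
The unique mutual best reply is (Downtown, Loc1), giving (12, 6).
South Co.'s commitment gain: 10 − 6 = 4.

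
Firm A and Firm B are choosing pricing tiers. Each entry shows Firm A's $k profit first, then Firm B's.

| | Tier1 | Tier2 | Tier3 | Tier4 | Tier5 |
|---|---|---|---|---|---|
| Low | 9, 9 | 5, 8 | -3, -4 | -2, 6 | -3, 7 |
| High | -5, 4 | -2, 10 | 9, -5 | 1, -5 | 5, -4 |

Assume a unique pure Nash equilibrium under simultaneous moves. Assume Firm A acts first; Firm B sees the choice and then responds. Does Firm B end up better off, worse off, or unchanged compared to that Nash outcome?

Solve by backward induction (Firm A leads).
- Low: Firm B compares 9, 8, -4, 6, 7 and picks Tier1; Firm A would get 9.
- High: Firm B compares 4, 10, -5, -5, -4 and picks Tier2; Firm A would get -2.
Firm A's induced payoffs are 9, -2, so Firm A commits to Low. Subgame-perfect outcome: (Low, Tier1) with payoffs (9, 9).
Now find the simultaneous Nash equilibrium.
Firm A's best replies: Tier1→Low; Tier2→Low; Tier3→High; Tier4→High; Tier5→High.
Firm B's best replies: Low→Tier1; High→Tier2.
The unique mutual best reply is (Low, Tier1), giving (9, 9).
Firm B earns 9 sequentially versus 9 at the Nash outcome: unchanged.

unchanged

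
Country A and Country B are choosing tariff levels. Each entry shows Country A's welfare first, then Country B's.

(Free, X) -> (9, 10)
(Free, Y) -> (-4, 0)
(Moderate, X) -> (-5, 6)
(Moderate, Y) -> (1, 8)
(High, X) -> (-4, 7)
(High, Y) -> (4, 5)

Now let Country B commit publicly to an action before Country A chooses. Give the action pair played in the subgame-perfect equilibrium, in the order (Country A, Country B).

(Free, X)

Backward induction with Country B moving first.
- X: BR = Free, leader payoff 10.
- Y: BR = High, leader payoff 5.
Maximizing over 10, 5, Country B chooses X. Subgame-perfect outcome: (Free, X) with payoffs (9, 10).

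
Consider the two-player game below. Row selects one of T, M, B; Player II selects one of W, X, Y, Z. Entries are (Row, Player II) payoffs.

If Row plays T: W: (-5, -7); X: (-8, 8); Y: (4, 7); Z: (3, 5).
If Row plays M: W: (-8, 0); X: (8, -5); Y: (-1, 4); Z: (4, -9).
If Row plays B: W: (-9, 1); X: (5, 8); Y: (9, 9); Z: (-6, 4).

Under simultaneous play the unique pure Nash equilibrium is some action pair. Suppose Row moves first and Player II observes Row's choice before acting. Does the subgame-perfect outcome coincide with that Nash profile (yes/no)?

yes

Player II best-responds to each possible Row move:
- T: Player II compares -7, 8, 7, 5 and picks X; Row would get -8.
- M: Player II compares 0, -5, 4, -9 and picks Y; Row would get -1.
- B: Player II compares 1, 8, 9, 4 and picks Y; Row would get 9.
Row's induced payoffs are -8, -1, 9, so Row commits to B. Subgame-perfect outcome: (B, Y) with payoffs (9, 9).
Now find the simultaneous Nash equilibrium.
Row's best replies: W→T; X→M; Y→B; Z→M.
Player II's best replies: T→X; M→Y; B→Y.
Only (B, Y) has each player best-responding; Nash payoffs (9, 9).
Sequential outcome (B, Y) coincides with the Nash profile (B, Y).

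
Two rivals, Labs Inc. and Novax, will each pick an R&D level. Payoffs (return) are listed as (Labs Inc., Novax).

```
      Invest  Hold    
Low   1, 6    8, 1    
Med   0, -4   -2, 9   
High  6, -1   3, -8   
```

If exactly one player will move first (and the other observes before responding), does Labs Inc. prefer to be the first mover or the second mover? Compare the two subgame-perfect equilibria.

If Labs Inc. leads: Novax's best replies are Low→Invest, Med→Hold, High→Invest; Labs Inc.'s induced payoffs 1, -2, 6; outcome (High, Invest), payoffs (6, -1).
If Novax leads: Labs Inc.'s best replies are Invest→High, Hold→Low; Novax's induced payoffs -1, 1; outcome (Low, Hold), payoffs (8, 1).
Labs Inc. gets 6 moving first and 8 moving second, so Labs Inc. prefers to move second.

second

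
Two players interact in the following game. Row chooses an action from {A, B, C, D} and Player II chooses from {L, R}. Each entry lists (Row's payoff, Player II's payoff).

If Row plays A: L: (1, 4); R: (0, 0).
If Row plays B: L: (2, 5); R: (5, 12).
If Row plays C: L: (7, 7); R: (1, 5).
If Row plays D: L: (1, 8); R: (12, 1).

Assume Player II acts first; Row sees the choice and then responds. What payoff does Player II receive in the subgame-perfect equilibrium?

Backward induction with Player II moving first.
- L → Row plays C (best of 1, 2, 7, 1); Player II gets 7.
- R → Row plays D (best of 0, 5, 1, 12); Player II gets 1.
Among 7, 1, the best is 7 at L. Subgame-perfect outcome: (C, L) with payoffs (7, 7).

7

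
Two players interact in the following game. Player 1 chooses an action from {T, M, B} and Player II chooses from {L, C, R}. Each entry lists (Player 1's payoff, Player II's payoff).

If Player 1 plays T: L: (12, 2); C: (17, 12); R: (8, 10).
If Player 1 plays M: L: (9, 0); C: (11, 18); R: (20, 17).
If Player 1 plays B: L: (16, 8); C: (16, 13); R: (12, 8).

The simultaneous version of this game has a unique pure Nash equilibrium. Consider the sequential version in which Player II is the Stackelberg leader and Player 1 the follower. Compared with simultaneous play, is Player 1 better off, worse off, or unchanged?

Backward induction with Player II moving first.
- L: Player 1 compares 12, 9, 16 and picks B; Player II would get 8.
- C: Player 1 compares 17, 11, 16 and picks T; Player II would get 12.
- R: Player 1 compares 8, 20, 12 and picks M; Player II would get 17.
Among 8, 12, 17, the best is 17 at R. Subgame-perfect outcome: (M, R) with payoffs (20, 17).
Under simultaneous play:
Player 1's best replies: L→B; C→T; R→M.
Player II's best replies: T→C; M→C; B→C.
The unique mutual best reply is (T, C), giving (17, 12).
Player 1 earns 20 sequentially versus 17 at the Nash outcome: better off.

better off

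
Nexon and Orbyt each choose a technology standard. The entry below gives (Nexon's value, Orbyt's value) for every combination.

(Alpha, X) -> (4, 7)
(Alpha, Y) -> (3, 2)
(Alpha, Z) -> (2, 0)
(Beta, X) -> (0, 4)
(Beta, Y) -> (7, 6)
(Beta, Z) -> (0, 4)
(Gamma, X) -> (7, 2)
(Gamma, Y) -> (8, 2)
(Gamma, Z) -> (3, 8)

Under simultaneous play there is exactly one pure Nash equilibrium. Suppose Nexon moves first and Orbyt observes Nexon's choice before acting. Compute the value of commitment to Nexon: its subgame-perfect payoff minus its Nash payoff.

4

Solve by backward induction (Nexon leads).
- Alpha: BR = X, leader payoff 4.
- Beta: BR = Y, leader payoff 7.
- Gamma: BR = Z, leader payoff 3.
Maximizing over 4, 7, 3, Nexon chooses Beta. Subgame-perfect outcome: (Beta, Y) with payoffs (7, 6).
Now find the simultaneous Nash equilibrium.
Nexon's best replies: X→Gamma; Y→Gamma; Z→Gamma.
Orbyt's best replies: Alpha→X; Beta→Y; Gamma→Z.
Only (Gamma, Z) has each player best-responding; Nash payoffs (3, 8).
Nexon's commitment gain: 7 − 3 = 4.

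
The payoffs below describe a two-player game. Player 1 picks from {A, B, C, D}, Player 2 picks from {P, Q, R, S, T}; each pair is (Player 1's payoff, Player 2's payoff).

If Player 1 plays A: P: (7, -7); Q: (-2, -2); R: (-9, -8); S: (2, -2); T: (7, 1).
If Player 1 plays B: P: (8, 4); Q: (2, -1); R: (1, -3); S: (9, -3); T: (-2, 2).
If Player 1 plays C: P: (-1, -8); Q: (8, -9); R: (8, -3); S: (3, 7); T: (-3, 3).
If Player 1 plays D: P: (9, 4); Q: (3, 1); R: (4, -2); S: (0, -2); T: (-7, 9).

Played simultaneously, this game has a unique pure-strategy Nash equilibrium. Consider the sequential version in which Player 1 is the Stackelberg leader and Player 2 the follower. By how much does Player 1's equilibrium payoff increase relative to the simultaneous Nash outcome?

Backward induction with Player 1 moving first.
- A: Player 2 compares -7, -2, -8, -2, 1 and picks T; Player 1 would get 7.
- B: Player 2 compares 4, -1, -3, -3, 2 and picks P; Player 1 would get 8.
- C: Player 2 compares -8, -9, -3, 7, 3 and picks S; Player 1 would get 3.
- D: Player 2 compares 4, 1, -2, -2, 9 and picks T; Player 1 would get -7.
Maximizing over 7, 8, 3, -7, Player 1 chooses B. Subgame-perfect outcome: (B, P) with payoffs (8, 4).
Now find the simultaneous Nash equilibrium.
Player 1's best replies: P→D; Q→C; R→C; S→B; T→A.
Player 2's best replies: A→T; B→P; C→S; D→T.
The unique mutual best reply is (A, T), giving (7, 1).
Player 1's commitment gain: 8 − 7 = 1.

1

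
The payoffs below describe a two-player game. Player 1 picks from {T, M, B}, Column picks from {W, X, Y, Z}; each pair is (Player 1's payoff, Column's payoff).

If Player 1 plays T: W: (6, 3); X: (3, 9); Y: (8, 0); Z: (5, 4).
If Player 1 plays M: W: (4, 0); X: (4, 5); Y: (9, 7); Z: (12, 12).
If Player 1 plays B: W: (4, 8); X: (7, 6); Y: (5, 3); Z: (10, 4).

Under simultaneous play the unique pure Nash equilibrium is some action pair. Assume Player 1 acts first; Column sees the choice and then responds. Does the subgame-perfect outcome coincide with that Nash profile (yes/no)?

yes

Backward induction with Player 1 moving first.
- T → Column plays X (best of 3, 9, 0, 4); Player 1 gets 3.
- M → Column plays Z (best of 0, 5, 7, 12); Player 1 gets 12.
- B → Column plays W (best of 8, 6, 3, 4); Player 1 gets 4.
Among 3, 12, 4, the best is 12 at M. Subgame-perfect outcome: (M, Z) with payoffs (12, 12).
Under simultaneous play:
Player 1's best replies: W→T; X→B; Y→M; Z→M.
Column's best replies: T→X; M→Z; B→W.
Only (M, Z) has each player best-responding; Nash payoffs (12, 12).
Sequential outcome (M, Z) coincides with the Nash profile (M, Z).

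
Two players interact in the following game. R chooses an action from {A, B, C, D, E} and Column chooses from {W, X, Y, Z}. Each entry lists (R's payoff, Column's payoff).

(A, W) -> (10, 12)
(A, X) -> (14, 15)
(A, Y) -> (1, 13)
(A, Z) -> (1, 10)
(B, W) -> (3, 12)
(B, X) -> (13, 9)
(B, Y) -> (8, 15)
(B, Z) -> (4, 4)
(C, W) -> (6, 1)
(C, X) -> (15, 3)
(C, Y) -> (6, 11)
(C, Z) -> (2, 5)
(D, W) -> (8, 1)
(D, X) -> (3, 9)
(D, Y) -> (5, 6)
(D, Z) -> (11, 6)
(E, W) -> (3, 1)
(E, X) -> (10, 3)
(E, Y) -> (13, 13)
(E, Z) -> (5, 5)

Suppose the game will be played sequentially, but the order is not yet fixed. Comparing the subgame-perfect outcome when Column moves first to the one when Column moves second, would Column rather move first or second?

If R leads: Column's best replies are A→X, B→Y, C→Y, D→X, E→Y; R's induced payoffs 14, 8, 6, 3, 13; outcome (A, X), payoffs (14, 15).
If Column leads: R's best replies are W→A, X→C, Y→E, Z→D; Column's induced payoffs 12, 3, 13, 6; outcome (E, Y), payoffs (13, 13).
Column gets 13 moving first and 15 moving second, so Column prefers to move second.

second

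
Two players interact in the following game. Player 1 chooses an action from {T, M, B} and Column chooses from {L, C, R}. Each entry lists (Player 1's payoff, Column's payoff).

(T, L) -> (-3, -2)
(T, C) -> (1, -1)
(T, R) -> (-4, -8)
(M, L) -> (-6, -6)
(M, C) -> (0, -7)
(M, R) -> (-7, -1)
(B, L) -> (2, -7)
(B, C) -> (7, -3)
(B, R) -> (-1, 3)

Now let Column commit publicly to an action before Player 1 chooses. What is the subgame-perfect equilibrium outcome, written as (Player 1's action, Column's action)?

(B, R)

Player 1 best-responds to each possible Column move:
- L → Player 1 plays B (best of -3, -6, 2); Column gets -7.
- C → Player 1 plays B (best of 1, 0, 7); Column gets -3.
- R → Player 1 plays B (best of -4, -7, -1); Column gets 3.
Column's induced payoffs are -7, -3, 3, so Column commits to R. Subgame-perfect outcome: (B, R) with payoffs (-1, 3).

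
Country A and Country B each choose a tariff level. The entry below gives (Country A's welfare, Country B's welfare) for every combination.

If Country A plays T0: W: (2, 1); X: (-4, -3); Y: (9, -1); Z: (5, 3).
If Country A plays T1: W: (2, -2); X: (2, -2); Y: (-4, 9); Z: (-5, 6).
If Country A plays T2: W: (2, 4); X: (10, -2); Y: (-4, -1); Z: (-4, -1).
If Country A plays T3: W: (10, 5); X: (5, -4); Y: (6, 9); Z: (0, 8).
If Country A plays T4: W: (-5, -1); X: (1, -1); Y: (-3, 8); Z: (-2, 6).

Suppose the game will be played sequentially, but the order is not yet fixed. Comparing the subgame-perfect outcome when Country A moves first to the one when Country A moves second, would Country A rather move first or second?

second

If Country A leads: Country B's best replies are T0→Z, T1→Y, T2→W, T3→Y, T4→Y; Country A's induced payoffs 5, -4, 2, 6, -3; outcome (T3, Y), payoffs (6, 9).
If Country B leads: Country A's best replies are W→T3, X→T2, Y→T0, Z→T0; Country B's induced payoffs 5, -2, -1, 3; outcome (T3, W), payoffs (10, 5).
Country A gets 6 moving first and 10 moving second, so Country A prefers to move second.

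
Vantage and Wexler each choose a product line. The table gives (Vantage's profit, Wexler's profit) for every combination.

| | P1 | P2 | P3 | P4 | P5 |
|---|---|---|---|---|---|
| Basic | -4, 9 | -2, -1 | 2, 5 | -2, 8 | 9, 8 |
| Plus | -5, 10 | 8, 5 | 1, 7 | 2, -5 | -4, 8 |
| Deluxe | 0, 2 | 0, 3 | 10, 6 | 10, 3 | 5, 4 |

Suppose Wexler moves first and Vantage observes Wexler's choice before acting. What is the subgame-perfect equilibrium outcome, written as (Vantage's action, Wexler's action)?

(Basic, P5)

Backward induction with Wexler moving first.
- P1: Vantage compares -4, -5, 0 and picks Deluxe; Wexler would get 2.
- P2: Vantage compares -2, 8, 0 and picks Plus; Wexler would get 5.
- P3: Vantage compares 2, 1, 10 and picks Deluxe; Wexler would get 6.
- P4: Vantage compares -2, 2, 10 and picks Deluxe; Wexler would get 3.
- P5: Vantage compares 9, -4, 5 and picks Basic; Wexler would get 8.
Maximizing over 2, 5, 6, 3, 8, Wexler chooses P5. Subgame-perfect outcome: (Basic, P5) with payoffs (9, 8).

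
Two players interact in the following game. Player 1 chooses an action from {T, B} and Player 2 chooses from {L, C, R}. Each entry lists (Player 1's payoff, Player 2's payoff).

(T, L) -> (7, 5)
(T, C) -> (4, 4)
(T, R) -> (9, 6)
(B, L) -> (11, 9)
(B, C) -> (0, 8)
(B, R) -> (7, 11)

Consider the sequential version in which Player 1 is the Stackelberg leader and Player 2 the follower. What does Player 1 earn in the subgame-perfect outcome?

9

Backward induction with Player 1 moving first.
- T: BR = R, leader payoff 9.
- B: BR = R, leader payoff 7.
Among 9, 7, the best is 9 at T. Subgame-perfect outcome: (T, R) with payoffs (9, 6).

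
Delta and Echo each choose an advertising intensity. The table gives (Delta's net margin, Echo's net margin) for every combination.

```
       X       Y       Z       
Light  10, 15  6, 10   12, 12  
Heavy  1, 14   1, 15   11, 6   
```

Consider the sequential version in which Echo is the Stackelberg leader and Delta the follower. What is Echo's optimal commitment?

Backward induction with Echo moving first.
- X: Delta compares 10, 1 and picks Light; Echo would get 15.
- Y: Delta compares 6, 1 and picks Light; Echo would get 10.
- Z: Delta compares 12, 11 and picks Light; Echo would get 12.
Among 15, 10, 12, the best is 15 at X. Subgame-perfect outcome: (Light, X) with payoffs (10, 15).

X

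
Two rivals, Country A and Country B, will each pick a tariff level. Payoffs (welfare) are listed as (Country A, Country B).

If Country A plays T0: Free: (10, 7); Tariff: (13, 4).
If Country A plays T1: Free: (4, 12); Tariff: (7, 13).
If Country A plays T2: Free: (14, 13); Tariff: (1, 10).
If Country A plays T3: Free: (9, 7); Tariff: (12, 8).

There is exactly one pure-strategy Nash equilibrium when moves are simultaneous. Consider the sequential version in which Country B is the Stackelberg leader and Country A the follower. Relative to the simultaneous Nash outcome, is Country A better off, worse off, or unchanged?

Work backward from Country A's decision.
- Free → Country A plays T2 (best of 10, 4, 14, 9); Country B gets 13.
- Tariff → Country A plays T0 (best of 13, 7, 1, 12); Country B gets 4.
Country B's induced payoffs are 13, 4, so Country B commits to Free. Subgame-perfect outcome: (T2, Free) with payoffs (14, 13).
For the simultaneous game, intersect best replies.
Country A's best replies: Free→T2; Tariff→T0.
Country B's best replies: T0→Free; T1→Tariff; T2→Free; T3→Tariff.
Only (T2, Free) has each player best-responding; Nash payoffs (14, 13).
Country A earns 14 sequentially versus 14 at the Nash outcome: unchanged.

unchanged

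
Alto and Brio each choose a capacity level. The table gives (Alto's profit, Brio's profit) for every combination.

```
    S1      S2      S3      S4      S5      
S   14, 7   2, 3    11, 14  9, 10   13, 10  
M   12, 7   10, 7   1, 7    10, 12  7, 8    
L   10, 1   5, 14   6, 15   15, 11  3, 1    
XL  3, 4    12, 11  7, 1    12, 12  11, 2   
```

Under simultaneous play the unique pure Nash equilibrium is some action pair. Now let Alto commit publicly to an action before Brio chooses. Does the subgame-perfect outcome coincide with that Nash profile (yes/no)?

Work backward from Brio's decision.
- S: Brio compares 7, 3, 14, 10, 10 and picks S3; Alto would get 11.
- M: Brio compares 7, 7, 7, 12, 8 and picks S4; Alto would get 10.
- L: Brio compares 1, 14, 15, 11, 1 and picks S3; Alto would get 6.
- XL: Brio compares 4, 11, 1, 12, 2 and picks S4; Alto would get 12.
Maximizing over 11, 10, 6, 12, Alto chooses XL. Subgame-perfect outcome: (XL, S4) with payoffs (12, 12).
Now find the simultaneous Nash equilibrium.
Alto's best replies: S1→S; S2→XL; S3→S; S4→L; S5→S.
Brio's best replies: S→S3; M→S4; L→S3; XL→S4.
Only (S, S3) has each player best-responding; Nash payoffs (11, 14).
Sequential outcome (XL, S4) differs from the Nash profile (S, S3).

no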